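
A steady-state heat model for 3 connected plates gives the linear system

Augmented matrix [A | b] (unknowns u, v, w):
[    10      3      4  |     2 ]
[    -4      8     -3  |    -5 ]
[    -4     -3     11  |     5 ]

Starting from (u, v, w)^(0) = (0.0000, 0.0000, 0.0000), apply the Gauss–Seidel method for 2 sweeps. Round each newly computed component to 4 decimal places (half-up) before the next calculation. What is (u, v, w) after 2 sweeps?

Iteration 1:
  u = (2 - (3)·0.0000 - (4)·0.0000) / (10) = 0.2000
  v = (-5 - (-4)·0.2000 - (-3)·0.0000) / (8) = -0.5250
  w = (5 - (-4)·0.2000 - (-3)·-0.5250) / (11) = 0.3841
Iteration 2:
  u = (2 - (3)·-0.5250 - (4)·0.3841) / (10) = 0.2039
  v = (-5 - (-4)·0.2039 - (-3)·0.3841) / (8) = -0.3790
  w = (5 - (-4)·0.2039 - (-3)·-0.3790) / (11) = 0.4253

(0.2039, -0.3790, 0.4253)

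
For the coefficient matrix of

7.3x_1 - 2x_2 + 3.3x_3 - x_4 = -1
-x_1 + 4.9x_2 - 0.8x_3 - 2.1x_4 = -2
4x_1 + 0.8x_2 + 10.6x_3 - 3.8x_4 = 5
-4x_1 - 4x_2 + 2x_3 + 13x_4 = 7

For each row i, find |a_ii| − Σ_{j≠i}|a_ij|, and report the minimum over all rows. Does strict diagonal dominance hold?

1

row 1: |7.3| − (2+3.3+1) = 1
row 2: |4.9| − (1+0.8+2.1) = 1
row 3: |10.6| − (4+0.8+3.8) = 2
row 4: |13| − (4+4+2) = 3
minimum over rows = 1 → strictly diagonally dominant (convergence guaranteed)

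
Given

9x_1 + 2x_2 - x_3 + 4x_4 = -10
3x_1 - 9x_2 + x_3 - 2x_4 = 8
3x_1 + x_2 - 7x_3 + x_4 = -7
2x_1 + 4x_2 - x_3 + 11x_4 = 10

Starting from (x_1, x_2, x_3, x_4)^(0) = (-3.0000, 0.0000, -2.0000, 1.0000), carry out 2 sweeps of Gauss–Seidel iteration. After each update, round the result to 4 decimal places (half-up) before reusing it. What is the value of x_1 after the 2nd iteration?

-1.5346

Iteration 1:
  x_1 = (-10 - (2)·0.0000 - (-1)·-2.0000 - (4)·1.0000) / (9) = -1.7778
  x_2 = (8 - (3)·-1.7778 - (1)·-2.0000 - (-2)·1.0000) / (-9) = -1.9259
  x_3 = (-7 - (3)·-1.7778 - (1)·-1.9259 - (1)·1.0000) / (-7) = 0.1058
  x_4 = (10 - (2)·-1.7778 - (4)·-1.9259 - (-1)·0.1058) / (11) = 1.9423
Iteration 2:
  x_1 = (-10 - (2)·-1.9259 - (-1)·0.1058 - (4)·1.9423) / (9) = -1.5346
  x_2 = (8 - (3)·-1.5346 - (1)·0.1058 - (-2)·1.9423) / (-9) = -1.8203
  x_3 = (-7 - (3)·-1.5346 - (1)·-1.8203 - (1)·1.9423) / (-7) = 0.3597
  x_4 = (10 - (2)·-1.5346 - (4)·-1.8203 - (-1)·0.3597) / (11) = 1.8827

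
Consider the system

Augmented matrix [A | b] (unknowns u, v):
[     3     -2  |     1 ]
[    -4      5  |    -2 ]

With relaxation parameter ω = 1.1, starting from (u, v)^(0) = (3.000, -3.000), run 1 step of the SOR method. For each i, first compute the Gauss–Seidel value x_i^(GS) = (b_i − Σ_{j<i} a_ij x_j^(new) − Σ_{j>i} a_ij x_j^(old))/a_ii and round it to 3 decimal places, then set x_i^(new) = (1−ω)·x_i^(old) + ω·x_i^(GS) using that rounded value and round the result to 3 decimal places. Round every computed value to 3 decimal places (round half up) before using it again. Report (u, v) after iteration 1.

(-2.134, -2.018)

Iteration 1:
  u: GS value = (1 - (-2)·-3.000) / (3) = -1.667;  u ← (1−ω)·3.000 + ω·-1.667 = -2.134
  v: GS value = (-2 - (-4)·-2.134) / (5) = -2.107;  v ← (1−ω)·-3.000 + ω·-2.107 = -2.018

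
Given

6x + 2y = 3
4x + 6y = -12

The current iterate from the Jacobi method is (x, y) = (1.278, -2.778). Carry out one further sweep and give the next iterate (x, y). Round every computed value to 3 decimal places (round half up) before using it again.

One sweep:
  x = (3 - (2)·-2.778) / (6) = 1.426
  y = (-12 - (4)·1.278) / (6) = -2.852

(1.426, -2.852)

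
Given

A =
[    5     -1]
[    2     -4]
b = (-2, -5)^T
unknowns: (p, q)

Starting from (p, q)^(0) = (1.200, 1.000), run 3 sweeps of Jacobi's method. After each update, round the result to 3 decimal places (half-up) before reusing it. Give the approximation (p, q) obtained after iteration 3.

(-0.170, 1.235)

Iteration 1:
  p = (-2 - (-1)·1.000) / (5) = -0.200
  q = (-5 - (2)·1.200) / (-4) = 1.850
Iteration 2:
  p = (-2 - (-1)·1.850) / (5) = -0.030
  q = (-5 - (2)·-0.200) / (-4) = 1.150
Iteration 3:
  p = (-2 - (-1)·1.150) / (5) = -0.170
  q = (-5 - (2)·-0.030) / (-4) = 1.235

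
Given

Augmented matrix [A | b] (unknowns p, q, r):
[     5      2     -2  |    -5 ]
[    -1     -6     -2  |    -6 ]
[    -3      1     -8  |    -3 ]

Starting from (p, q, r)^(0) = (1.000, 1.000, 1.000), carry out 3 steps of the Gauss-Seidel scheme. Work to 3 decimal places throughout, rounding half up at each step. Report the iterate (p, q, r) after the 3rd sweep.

(-1.010, 0.883, 0.864)

Iteration 1:
  p = (-5 - (2)·1.000 - (-2)·1.000) / (5) = -1.000
  q = (-6 - (-1)·-1.000 - (-2)·1.000) / (-6) = 0.833
  r = (-3 - (-3)·-1.000 - (1)·0.833) / (-8) = 0.854
Iteration 2:
  p = (-5 - (2)·0.833 - (-2)·0.854) / (5) = -0.992
  q = (-6 - (-1)·-0.992 - (-2)·0.854) / (-6) = 0.881
  r = (-3 - (-3)·-0.992 - (1)·0.881) / (-8) = 0.857
Iteration 3:
  p = (-5 - (2)·0.881 - (-2)·0.857) / (5) = -1.010
  q = (-6 - (-1)·-1.010 - (-2)·0.857) / (-6) = 0.883
  r = (-3 - (-3)·-1.010 - (1)·0.883) / (-8) = 0.864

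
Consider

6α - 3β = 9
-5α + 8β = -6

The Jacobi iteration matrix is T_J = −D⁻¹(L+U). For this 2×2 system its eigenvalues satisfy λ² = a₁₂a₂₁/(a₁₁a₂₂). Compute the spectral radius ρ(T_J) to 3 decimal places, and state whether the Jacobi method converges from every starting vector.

0.559

a₁₂a₂₁/(a₁₁a₂₂) = (-3)·(-5) / ((6)·(8)) = 0.312500
ρ = √|0.312500| = √0.312500 = 0.559
ρ < 1, so Jacobi converges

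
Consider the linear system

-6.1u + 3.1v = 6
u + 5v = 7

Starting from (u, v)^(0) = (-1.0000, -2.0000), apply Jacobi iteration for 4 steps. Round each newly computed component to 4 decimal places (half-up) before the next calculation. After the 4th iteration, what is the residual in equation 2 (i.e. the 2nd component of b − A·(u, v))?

Iteration 1:
  u = (6 - (3.1)·-2.0000) / (-6.1) = -2.0000
  v = (7 - (1)·-1.0000) / (5) = 1.6000
Iteration 2:
  u = (6 - (3.1)·1.6000) / (-6.1) = -0.1705
  v = (7 - (1)·-2.0000) / (5) = 1.8000
Iteration 3:
  u = (6 - (3.1)·1.8000) / (-6.1) = -0.0689
  v = (7 - (1)·-0.1705) / (5) = 1.4341
Iteration 4:
  u = (6 - (3.1)·1.4341) / (-6.1) = -0.2548
  v = (7 - (1)·-0.0689) / (5) = 1.4138
Residual b − A·x = (0.0629, 0.1858)

0.1858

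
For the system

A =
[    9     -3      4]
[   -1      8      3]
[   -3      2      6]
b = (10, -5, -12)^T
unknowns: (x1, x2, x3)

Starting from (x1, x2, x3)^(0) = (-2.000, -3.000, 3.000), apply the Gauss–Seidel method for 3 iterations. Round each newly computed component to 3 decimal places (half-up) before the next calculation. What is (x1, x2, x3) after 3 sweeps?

Iteration 1:
  x1 = (10 - (-3)·-3.000 - (4)·3.000) / (9) = -1.222
  x2 = (-5 - (-1)·-1.222 - (3)·3.000) / (8) = -1.903
  x3 = (-12 - (-3)·-1.222 - (2)·-1.903) / (6) = -1.977
Iteration 2:
  x1 = (10 - (-3)·-1.903 - (4)·-1.977) / (9) = 1.355
  x2 = (-5 - (-1)·1.355 - (3)·-1.977) / (8) = 0.286
  x3 = (-12 - (-3)·1.355 - (2)·0.286) / (6) = -1.418
Iteration 3:
  x1 = (10 - (-3)·0.286 - (4)·-1.418) / (9) = 1.837
  x2 = (-5 - (-1)·1.837 - (3)·-1.418) / (8) = 0.136
  x3 = (-12 - (-3)·1.837 - (2)·0.136) / (6) = -1.127

(1.837, 0.136, -1.127)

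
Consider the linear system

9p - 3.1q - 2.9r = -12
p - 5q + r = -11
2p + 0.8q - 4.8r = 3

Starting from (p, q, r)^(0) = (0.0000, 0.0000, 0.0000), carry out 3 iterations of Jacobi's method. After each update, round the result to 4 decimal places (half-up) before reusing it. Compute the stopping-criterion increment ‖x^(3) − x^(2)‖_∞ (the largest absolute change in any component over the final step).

Iteration 1:
  p = (-12 - (-3.1)·0.0000 - (-2.9)·0.0000) / (9) = -1.3333
  q = (-11 - (1)·0.0000 - (1)·0.0000) / (-5) = 2.2000
  r = (3 - (2)·0.0000 - (0.8)·0.0000) / (-4.8) = -0.6250
Iteration 2:
  p = (-12 - (-3.1)·2.2000 - (-2.9)·-0.6250) / (9) = -0.7769
  q = (-11 - (1)·-1.3333 - (1)·-0.6250) / (-5) = 1.8083
  r = (3 - (2)·-1.3333 - (0.8)·2.2000) / (-4.8) = -0.8139
Iteration 3:
  p = (-12 - (-3.1)·1.8083 - (-2.9)·-0.8139) / (9) = -0.9727
  q = (-11 - (1)·-0.7769 - (1)·-0.8139) / (-5) = 1.8818
  r = (3 - (2)·-0.7769 - (0.8)·1.8083) / (-4.8) = -0.6473
Change: (-0.1958, 0.0735, 0.1666) → max |·| = 0.1958

0.1958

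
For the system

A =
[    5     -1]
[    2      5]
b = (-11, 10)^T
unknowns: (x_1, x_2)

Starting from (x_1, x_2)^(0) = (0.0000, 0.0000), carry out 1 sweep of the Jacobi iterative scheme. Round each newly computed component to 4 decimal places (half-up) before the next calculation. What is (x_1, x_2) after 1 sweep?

Iteration 1:
  x_1 = (-11 - (-1)·0.0000) / (5) = -2.2000
  x_2 = (10 - (2)·0.0000) / (5) = 2.0000

(-2.2000, 2.0000)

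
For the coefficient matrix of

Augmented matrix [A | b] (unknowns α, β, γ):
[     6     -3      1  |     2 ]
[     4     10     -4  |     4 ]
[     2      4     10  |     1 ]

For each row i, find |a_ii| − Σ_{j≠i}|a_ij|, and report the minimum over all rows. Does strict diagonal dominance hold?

2

row 1: |6| − (3+1) = 2
row 2: |10| − (4+4) = 2
row 3: |10| − (2+4) = 4
minimum over rows = 2 → strictly diagonally dominant (convergence guaranteed)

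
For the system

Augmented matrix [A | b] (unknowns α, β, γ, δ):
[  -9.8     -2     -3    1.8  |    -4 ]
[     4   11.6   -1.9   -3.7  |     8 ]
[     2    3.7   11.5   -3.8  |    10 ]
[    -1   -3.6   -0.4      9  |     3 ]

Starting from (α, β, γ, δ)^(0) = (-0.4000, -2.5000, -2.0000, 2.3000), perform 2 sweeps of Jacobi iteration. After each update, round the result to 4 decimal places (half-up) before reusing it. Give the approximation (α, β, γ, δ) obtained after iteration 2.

Iteration 1:
  α = (-4 - (-2)·-2.5000 - (-3)·-2.0000 - (1.8)·2.3000) / (-9.8) = 1.9531
  β = (8 - (4)·-0.4000 - (-1.9)·-2.0000 - (-3.7)·2.3000) / (11.6) = 1.2336
  γ = (10 - (2)·-0.4000 - (3.7)·-2.5000 - (-3.8)·2.3000) / (11.5) = 2.5035
  δ = (3 - (-1)·-0.4000 - (-3.6)·-2.5000 - (-0.4)·-2.0000) / (9) = -0.8000
Iteration 2:
  α = (-4 - (-2)·1.2336 - (-3)·2.5035 - (1.8)·-0.8000) / (-9.8) = -0.7569
  β = (8 - (4)·1.9531 - (-1.9)·2.5035 - (-3.7)·-0.8000) / (11.6) = 0.1711
  γ = (10 - (2)·1.9531 - (3.7)·1.2336 - (-3.8)·-0.8000) / (11.5) = -0.1313
  δ = (3 - (-1)·1.9531 - (-3.6)·1.2336 - (-0.4)·2.5035) / (9) = 1.1551

(-0.7569, 0.1711, -0.1313, 1.1551)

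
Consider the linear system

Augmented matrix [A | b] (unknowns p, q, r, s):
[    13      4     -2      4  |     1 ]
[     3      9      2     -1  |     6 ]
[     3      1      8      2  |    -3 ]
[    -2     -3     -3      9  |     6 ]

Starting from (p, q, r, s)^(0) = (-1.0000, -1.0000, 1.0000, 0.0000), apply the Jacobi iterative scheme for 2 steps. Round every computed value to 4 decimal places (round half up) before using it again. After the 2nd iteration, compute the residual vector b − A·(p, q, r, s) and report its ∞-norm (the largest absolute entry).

Iteration 1:
  p = (1 - (4)·-1.0000 - (-2)·1.0000 - (4)·0.0000) / (13) = 0.5385
  q = (6 - (3)·-1.0000 - (2)·1.0000 - (-1)·0.0000) / (9) = 0.7778
  r = (-3 - (3)·-1.0000 - (1)·-1.0000 - (2)·0.0000) / (8) = 0.1250
  s = (6 - (-2)·-1.0000 - (-3)·-1.0000 - (-3)·1.0000) / (9) = 0.4444
Iteration 2:
  p = (1 - (4)·0.7778 - (-2)·0.1250 - (4)·0.4444) / (13) = -0.2799
  q = (6 - (3)·0.5385 - (2)·0.1250 - (-1)·0.4444) / (9) = 0.5088
  r = (-3 - (3)·0.5385 - (1)·0.7778 - (2)·0.4444) / (8) = -0.7853
  s = (6 - (-2)·0.5385 - (-3)·0.7778 - (-3)·0.1250) / (9) = 1.0873
Residual b − A·x = (-3.3163, 4.9184, 1.4387, -5.1750); ∞-norm = 5.1750

5.1750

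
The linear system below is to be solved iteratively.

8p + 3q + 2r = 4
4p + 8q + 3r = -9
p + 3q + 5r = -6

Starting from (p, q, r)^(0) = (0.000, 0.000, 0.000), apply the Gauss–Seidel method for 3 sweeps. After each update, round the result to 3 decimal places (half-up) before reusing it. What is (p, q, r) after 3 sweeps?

(1.197, -1.529, -0.522)

Iteration 1:
  p = (4 - (3)·0.000 - (2)·0.000) / (8) = 0.500
  q = (-9 - (4)·0.500 - (3)·0.000) / (8) = -1.375
  r = (-6 - (1)·0.500 - (3)·-1.375) / (5) = -0.475
Iteration 2:
  p = (4 - (3)·-1.375 - (2)·-0.475) / (8) = 1.134
  q = (-9 - (4)·1.134 - (3)·-0.475) / (8) = -1.514
  r = (-6 - (1)·1.134 - (3)·-1.514) / (5) = -0.518
Iteration 3:
  p = (4 - (3)·-1.514 - (2)·-0.518) / (8) = 1.197
  q = (-9 - (4)·1.197 - (3)·-0.518) / (8) = -1.529
  r = (-6 - (1)·1.197 - (3)·-1.529) / (5) = -0.522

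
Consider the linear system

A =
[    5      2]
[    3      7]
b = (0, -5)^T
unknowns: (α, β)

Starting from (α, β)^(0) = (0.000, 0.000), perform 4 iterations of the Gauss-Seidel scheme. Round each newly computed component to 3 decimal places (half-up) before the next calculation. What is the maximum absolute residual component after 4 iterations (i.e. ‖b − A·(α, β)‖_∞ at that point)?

Iteration 1:
  α = (0 - (2)·0.000) / (5) = 0.000
  β = (-5 - (3)·0.000) / (7) = -0.714
Iteration 2:
  α = (0 - (2)·-0.714) / (5) = 0.286
  β = (-5 - (3)·0.286) / (7) = -0.837
Iteration 3:
  α = (0 - (2)·-0.837) / (5) = 0.335
  β = (-5 - (3)·0.335) / (7) = -0.858
Iteration 4:
  α = (0 - (2)·-0.858) / (5) = 0.343
  β = (-5 - (3)·0.343) / (7) = -0.861
Residual b − A·x = (0.007, -0.002); ∞-norm = 0.007

0.007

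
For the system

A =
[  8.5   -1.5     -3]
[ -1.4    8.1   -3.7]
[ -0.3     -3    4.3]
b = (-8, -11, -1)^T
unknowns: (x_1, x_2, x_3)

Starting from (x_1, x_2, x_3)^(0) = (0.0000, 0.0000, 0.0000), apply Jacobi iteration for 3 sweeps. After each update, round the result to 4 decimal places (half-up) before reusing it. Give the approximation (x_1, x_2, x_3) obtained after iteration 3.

Iteration 1:
  x_1 = (-8 - (-1.5)·0.0000 - (-3)·0.0000) / (8.5) = -0.9412
  x_2 = (-11 - (-1.4)·0.0000 - (-3.7)·0.0000) / (8.1) = -1.3580
  x_3 = (-1 - (-0.3)·0.0000 - (-3)·0.0000) / (4.3) = -0.2326
Iteration 2:
  x_1 = (-8 - (-1.5)·-1.3580 - (-3)·-0.2326) / (8.5) = -1.2629
  x_2 = (-11 - (-1.4)·-0.9412 - (-3.7)·-0.2326) / (8.1) = -1.6270
  x_3 = (-1 - (-0.3)·-0.9412 - (-3)·-1.3580) / (4.3) = -1.2457
Iteration 3:
  x_1 = (-8 - (-1.5)·-1.6270 - (-3)·-1.2457) / (8.5) = -1.6680
  x_2 = (-11 - (-1.4)·-1.2629 - (-3.7)·-1.2457) / (8.1) = -2.1453
  x_3 = (-1 - (-0.3)·-1.2629 - (-3)·-1.6270) / (4.3) = -1.4558

(-1.6680, -2.1453, -1.4558)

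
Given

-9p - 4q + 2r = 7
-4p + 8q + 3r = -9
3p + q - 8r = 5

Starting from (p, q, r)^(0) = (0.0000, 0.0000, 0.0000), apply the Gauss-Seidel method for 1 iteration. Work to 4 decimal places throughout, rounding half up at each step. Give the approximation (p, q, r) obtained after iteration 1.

(-0.7778, -1.5139, -1.1059)

Iteration 1:
  p = (7 - (-4)·0.0000 - (2)·0.0000) / (-9) = -0.7778
  q = (-9 - (-4)·-0.7778 - (3)·0.0000) / (8) = -1.5139
  r = (5 - (3)·-0.7778 - (1)·-1.5139) / (-8) = -1.1059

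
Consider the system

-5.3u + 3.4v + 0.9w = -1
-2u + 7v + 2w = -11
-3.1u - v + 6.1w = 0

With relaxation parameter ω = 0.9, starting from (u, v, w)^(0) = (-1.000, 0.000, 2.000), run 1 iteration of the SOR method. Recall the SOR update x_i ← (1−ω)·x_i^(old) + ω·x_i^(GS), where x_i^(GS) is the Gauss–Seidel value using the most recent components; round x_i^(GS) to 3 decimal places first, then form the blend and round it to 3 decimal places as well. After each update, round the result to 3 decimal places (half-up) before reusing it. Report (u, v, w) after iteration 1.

(0.375, -1.832, 0.101)

Iteration 1:
  u: GS value = (-1 - (3.4)·0.000 - (0.9)·2.000) / (-5.3) = 0.528;  u ← (1−ω)·-1.000 + ω·0.528 = 0.375
  v: GS value = (-11 - (-2)·0.375 - (2)·2.000) / (7) = -2.036;  v ← (1−ω)·0.000 + ω·-2.036 = -1.832
  w: GS value = (0 - (-3.1)·0.375 - (-1)·-1.832) / (6.1) = -0.110;  w ← (1−ω)·2.000 + ω·-0.110 = 0.101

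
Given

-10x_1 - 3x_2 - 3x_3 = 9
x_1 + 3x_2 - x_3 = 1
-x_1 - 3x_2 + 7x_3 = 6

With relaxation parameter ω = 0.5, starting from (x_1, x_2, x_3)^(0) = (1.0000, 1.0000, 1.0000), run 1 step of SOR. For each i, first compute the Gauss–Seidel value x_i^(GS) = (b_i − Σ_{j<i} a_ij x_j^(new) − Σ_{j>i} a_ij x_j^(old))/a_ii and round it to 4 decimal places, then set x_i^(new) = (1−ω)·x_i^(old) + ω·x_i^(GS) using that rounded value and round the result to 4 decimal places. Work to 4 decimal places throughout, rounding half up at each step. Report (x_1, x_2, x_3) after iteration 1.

Iteration 1:
  x_1: GS value = (9 - (-3)·1.0000 - (-3)·1.0000) / (-10) = -1.5000;  x_1 ← (1−ω)·1.0000 + ω·-1.5000 = -0.2500
  x_2: GS value = (1 - (1)·-0.2500 - (-1)·1.0000) / (3) = 0.7500;  x_2 ← (1−ω)·1.0000 + ω·0.7500 = 0.8750
  x_3: GS value = (6 - (-1)·-0.2500 - (-3)·0.8750) / (7) = 1.1964;  x_3 ← (1−ω)·1.0000 + ω·1.1964 = 1.0982

(-0.2500, 0.8750, 1.0982)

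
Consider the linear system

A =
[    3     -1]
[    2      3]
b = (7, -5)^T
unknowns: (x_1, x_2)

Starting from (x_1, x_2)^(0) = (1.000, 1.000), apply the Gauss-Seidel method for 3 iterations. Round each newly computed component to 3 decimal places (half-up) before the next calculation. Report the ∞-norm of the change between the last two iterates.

Iteration 1:
  x_1 = (7 - (-1)·1.000) / (3) = 2.667
  x_2 = (-5 - (2)·2.667) / (3) = -3.445
Iteration 2:
  x_1 = (7 - (-1)·-3.445) / (3) = 1.185
  x_2 = (-5 - (2)·1.185) / (3) = -2.457
Iteration 3:
  x_1 = (7 - (-1)·-2.457) / (3) = 1.514
  x_2 = (-5 - (2)·1.514) / (3) = -2.676
Change: (0.329, -0.219) → max |·| = 0.329

0.329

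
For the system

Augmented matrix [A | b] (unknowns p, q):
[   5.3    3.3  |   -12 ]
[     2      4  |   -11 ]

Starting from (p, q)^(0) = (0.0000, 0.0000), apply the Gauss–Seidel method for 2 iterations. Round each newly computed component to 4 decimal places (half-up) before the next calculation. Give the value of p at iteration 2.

-1.2568

Iteration 1:
  p = (-12 - (3.3)·0.0000) / (5.3) = -2.2642
  q = (-11 - (2)·-2.2642) / (4) = -1.6179
Iteration 2:
  p = (-12 - (3.3)·-1.6179) / (5.3) = -1.2568
  q = (-11 - (2)·-1.2568) / (4) = -2.1216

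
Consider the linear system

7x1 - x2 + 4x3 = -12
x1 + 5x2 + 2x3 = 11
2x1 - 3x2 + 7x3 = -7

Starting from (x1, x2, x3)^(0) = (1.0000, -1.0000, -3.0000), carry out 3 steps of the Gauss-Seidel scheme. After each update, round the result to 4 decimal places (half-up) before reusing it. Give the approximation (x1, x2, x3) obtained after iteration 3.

(-1.6250, 2.3576, 0.4747)

Iteration 1:
  x1 = (-12 - (-1)·-1.0000 - (4)·-3.0000) / (7) = -0.1429
  x2 = (11 - (1)·-0.1429 - (2)·-3.0000) / (5) = 3.4286
  x3 = (-7 - (2)·-0.1429 - (-3)·3.4286) / (7) = 0.5102
Iteration 2:
  x1 = (-12 - (-1)·3.4286 - (4)·0.5102) / (7) = -1.5160
  x2 = (11 - (1)·-1.5160 - (2)·0.5102) / (5) = 2.2991
  x3 = (-7 - (2)·-1.5160 - (-3)·2.2991) / (7) = 0.4185
Iteration 3:
  x1 = (-12 - (-1)·2.2991 - (4)·0.4185) / (7) = -1.6250
  x2 = (11 - (1)·-1.6250 - (2)·0.4185) / (5) = 2.3576
  x3 = (-7 - (2)·-1.6250 - (-3)·2.3576) / (7) = 0.4747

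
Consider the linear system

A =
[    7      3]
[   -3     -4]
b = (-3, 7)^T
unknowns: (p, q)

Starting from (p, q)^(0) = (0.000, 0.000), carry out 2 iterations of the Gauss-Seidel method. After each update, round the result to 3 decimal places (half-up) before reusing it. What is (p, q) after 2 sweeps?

Iteration 1:
  p = (-3 - (3)·0.000) / (7) = -0.429
  q = (7 - (-3)·-0.429) / (-4) = -1.428
Iteration 2:
  p = (-3 - (3)·-1.428) / (7) = 0.183
  q = (7 - (-3)·0.183) / (-4) = -1.887

(0.183, -1.887)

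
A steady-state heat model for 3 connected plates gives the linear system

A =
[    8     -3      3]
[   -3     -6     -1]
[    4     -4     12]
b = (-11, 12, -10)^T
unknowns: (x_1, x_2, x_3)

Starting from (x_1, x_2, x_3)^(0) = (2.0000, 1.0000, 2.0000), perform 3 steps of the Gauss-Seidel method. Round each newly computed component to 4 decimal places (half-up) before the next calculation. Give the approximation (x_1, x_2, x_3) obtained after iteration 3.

(-1.5318, -1.1281, -0.6988)

Iteration 1:
  x_1 = (-11 - (-3)·1.0000 - (3)·2.0000) / (8) = -1.7500
  x_2 = (12 - (-3)·-1.7500 - (-1)·2.0000) / (-6) = -1.4583
  x_3 = (-10 - (4)·-1.7500 - (-4)·-1.4583) / (12) = -0.7361
Iteration 2:
  x_1 = (-11 - (-3)·-1.4583 - (3)·-0.7361) / (8) = -1.6458
  x_2 = (12 - (-3)·-1.6458 - (-1)·-0.7361) / (-6) = -1.0544
  x_3 = (-10 - (4)·-1.6458 - (-4)·-1.0544) / (12) = -0.6362
Iteration 3:
  x_1 = (-11 - (-3)·-1.0544 - (3)·-0.6362) / (8) = -1.5318
  x_2 = (12 - (-3)·-1.5318 - (-1)·-0.6362) / (-6) = -1.1281
  x_3 = (-10 - (4)·-1.5318 - (-4)·-1.1281) / (12) = -0.6988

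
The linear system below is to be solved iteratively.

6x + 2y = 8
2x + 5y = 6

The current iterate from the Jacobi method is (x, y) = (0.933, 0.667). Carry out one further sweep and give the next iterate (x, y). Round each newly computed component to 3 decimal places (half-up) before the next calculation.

One sweep:
  x = (8 - (2)·0.667) / (6) = 1.111
  y = (6 - (2)·0.933) / (5) = 0.827

(1.111, 0.827)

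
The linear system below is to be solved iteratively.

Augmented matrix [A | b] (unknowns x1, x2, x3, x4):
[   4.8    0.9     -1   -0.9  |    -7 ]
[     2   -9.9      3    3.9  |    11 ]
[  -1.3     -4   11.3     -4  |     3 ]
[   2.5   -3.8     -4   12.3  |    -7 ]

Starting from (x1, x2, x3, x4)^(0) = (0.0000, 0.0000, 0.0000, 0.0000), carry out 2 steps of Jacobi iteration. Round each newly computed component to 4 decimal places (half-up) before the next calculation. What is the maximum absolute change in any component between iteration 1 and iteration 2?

0.7625

Iteration 1:
  x1 = (-7 - (0.9)·0.0000 - (-1)·0.0000 - (-0.9)·0.0000) / (4.8) = -1.4583
  x2 = (11 - (2)·0.0000 - (3)·0.0000 - (3.9)·0.0000) / (-9.9) = -1.1111
  x3 = (3 - (-1.3)·0.0000 - (-4)·0.0000 - (-4)·0.0000) / (11.3) = 0.2655
  x4 = (-7 - (2.5)·0.0000 - (-3.8)·0.0000 - (-4)·0.0000) / (12.3) = -0.5691
Iteration 2:
  x1 = (-7 - (0.9)·-1.1111 - (-1)·0.2655 - (-0.9)·-0.5691) / (4.8) = -1.3014
  x2 = (11 - (2)·-1.4583 - (3)·0.2655 - (3.9)·-0.5691) / (-9.9) = -1.5495
  x3 = (3 - (-1.3)·-1.4583 - (-4)·-1.1111 - (-4)·-0.5691) / (11.3) = -0.4970
  x4 = (-7 - (2.5)·-1.4583 - (-3.8)·-1.1111 - (-4)·0.2655) / (12.3) = -0.5296
Change: (0.1569, -0.4384, -0.7625, 0.0395) → max |·| = 0.7625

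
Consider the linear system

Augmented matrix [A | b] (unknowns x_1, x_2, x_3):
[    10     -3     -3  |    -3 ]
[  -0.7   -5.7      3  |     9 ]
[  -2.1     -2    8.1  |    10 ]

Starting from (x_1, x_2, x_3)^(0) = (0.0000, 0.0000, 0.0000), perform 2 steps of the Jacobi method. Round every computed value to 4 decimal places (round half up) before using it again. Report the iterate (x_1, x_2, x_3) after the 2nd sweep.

Iteration 1:
  x_1 = (-3 - (-3)·0.0000 - (-3)·0.0000) / (10) = -0.3000
  x_2 = (9 - (-0.7)·0.0000 - (3)·0.0000) / (-5.7) = -1.5789
  x_3 = (10 - (-2.1)·0.0000 - (-2)·0.0000) / (8.1) = 1.2346
Iteration 2:
  x_1 = (-3 - (-3)·-1.5789 - (-3)·1.2346) / (10) = -0.4033
  x_2 = (9 - (-0.7)·-0.3000 - (3)·1.2346) / (-5.7) = -0.8923
  x_3 = (10 - (-2.1)·-0.3000 - (-2)·-1.5789) / (8.1) = 0.7669

(-0.4033, -0.8923, 0.7669)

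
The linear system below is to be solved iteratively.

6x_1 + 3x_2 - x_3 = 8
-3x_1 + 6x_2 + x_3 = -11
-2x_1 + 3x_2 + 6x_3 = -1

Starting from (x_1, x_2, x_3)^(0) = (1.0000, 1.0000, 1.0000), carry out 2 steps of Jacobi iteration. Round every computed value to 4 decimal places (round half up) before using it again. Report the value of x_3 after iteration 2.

Iteration 1:
  x_1 = (8 - (3)·1.0000 - (-1)·1.0000) / (6) = 1.0000
  x_2 = (-11 - (-3)·1.0000 - (1)·1.0000) / (6) = -1.5000
  x_3 = (-1 - (-2)·1.0000 - (3)·1.0000) / (6) = -0.3333
Iteration 2:
  x_1 = (8 - (3)·-1.5000 - (-1)·-0.3333) / (6) = 2.0278
  x_2 = (-11 - (-3)·1.0000 - (1)·-0.3333) / (6) = -1.2778
  x_3 = (-1 - (-2)·1.0000 - (3)·-1.5000) / (6) = 0.9167

0.9167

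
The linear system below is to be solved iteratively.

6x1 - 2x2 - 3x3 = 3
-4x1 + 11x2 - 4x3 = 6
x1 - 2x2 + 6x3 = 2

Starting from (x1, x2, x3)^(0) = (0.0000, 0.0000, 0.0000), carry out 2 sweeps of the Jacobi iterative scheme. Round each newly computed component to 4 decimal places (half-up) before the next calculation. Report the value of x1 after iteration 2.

Iteration 1:
  x1 = (3 - (-2)·0.0000 - (-3)·0.0000) / (6) = 0.5000
  x2 = (6 - (-4)·0.0000 - (-4)·0.0000) / (11) = 0.5455
  x3 = (2 - (1)·0.0000 - (-2)·0.0000) / (6) = 0.3333
Iteration 2:
  x1 = (3 - (-2)·0.5455 - (-3)·0.3333) / (6) = 0.8485
  x2 = (6 - (-4)·0.5000 - (-4)·0.3333) / (11) = 0.8485
  x3 = (2 - (1)·0.5000 - (-2)·0.5455) / (6) = 0.4318

0.8485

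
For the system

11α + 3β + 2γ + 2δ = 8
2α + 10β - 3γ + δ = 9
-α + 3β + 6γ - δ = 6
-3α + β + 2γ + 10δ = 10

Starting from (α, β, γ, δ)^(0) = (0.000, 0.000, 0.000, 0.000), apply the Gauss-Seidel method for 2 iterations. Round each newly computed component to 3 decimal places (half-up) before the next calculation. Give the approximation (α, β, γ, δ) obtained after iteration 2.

(0.205, 0.983, 0.708, 0.822)

Iteration 1:
  α = (8 - (3)·0.000 - (2)·0.000 - (2)·0.000) / (11) = 0.727
  β = (9 - (2)·0.727 - (-3)·0.000 - (1)·0.000) / (10) = 0.755
  γ = (6 - (-1)·0.727 - (3)·0.755 - (-1)·0.000) / (6) = 0.744
  δ = (10 - (-3)·0.727 - (1)·0.755 - (2)·0.744) / (10) = 0.994
Iteration 2:
  α = (8 - (3)·0.755 - (2)·0.744 - (2)·0.994) / (11) = 0.205
  β = (9 - (2)·0.205 - (-3)·0.744 - (1)·0.994) / (10) = 0.983
  γ = (6 - (-1)·0.205 - (3)·0.983 - (-1)·0.994) / (6) = 0.708
  δ = (10 - (-3)·0.205 - (1)·0.983 - (2)·0.708) / (10) = 0.822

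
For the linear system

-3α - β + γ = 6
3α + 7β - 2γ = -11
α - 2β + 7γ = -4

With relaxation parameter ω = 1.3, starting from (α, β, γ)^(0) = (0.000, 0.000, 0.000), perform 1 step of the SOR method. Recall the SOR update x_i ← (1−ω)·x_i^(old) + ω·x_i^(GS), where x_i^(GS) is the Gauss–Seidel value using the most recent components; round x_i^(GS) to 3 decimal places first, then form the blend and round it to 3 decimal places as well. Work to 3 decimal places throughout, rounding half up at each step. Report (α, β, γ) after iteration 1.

(-2.600, -0.594, -0.481)

Iteration 1:
  α: GS value = (6 - (-1)·0.000 - (1)·0.000) / (-3) = -2.000;  α ← (1−ω)·0.000 + ω·-2.000 = -2.600
  β: GS value = (-11 - (3)·-2.600 - (-2)·0.000) / (7) = -0.457;  β ← (1−ω)·0.000 + ω·-0.457 = -0.594
  γ: GS value = (-4 - (1)·-2.600 - (-2)·-0.594) / (7) = -0.370;  γ ← (1−ω)·0.000 + ω·-0.370 = -0.481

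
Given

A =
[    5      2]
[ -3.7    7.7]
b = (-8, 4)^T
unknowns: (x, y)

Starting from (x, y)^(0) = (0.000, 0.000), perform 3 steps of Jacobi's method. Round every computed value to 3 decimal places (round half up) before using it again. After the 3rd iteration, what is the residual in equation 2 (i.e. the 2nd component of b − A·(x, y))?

Iteration 1:
  x = (-8 - (2)·0.000) / (5) = -1.600
  y = (4 - (-3.7)·0.000) / (7.7) = 0.519
Iteration 2:
  x = (-8 - (2)·0.519) / (5) = -1.808
  y = (4 - (-3.7)·-1.600) / (7.7) = -0.249
Iteration 3:
  x = (-8 - (2)·-0.249) / (5) = -1.500
  y = (4 - (-3.7)·-1.808) / (7.7) = -0.349
Residual b − A·x = (0.198, 1.137)

1.137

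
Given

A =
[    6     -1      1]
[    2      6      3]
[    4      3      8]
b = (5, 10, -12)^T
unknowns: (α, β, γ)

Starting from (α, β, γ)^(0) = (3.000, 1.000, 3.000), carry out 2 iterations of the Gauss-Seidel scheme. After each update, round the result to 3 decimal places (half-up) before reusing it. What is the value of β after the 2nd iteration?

Iteration 1:
  α = (5 - (-1)·1.000 - (1)·3.000) / (6) = 0.500
  β = (10 - (2)·0.500 - (3)·3.000) / (6) = 0.000
  γ = (-12 - (4)·0.500 - (3)·0.000) / (8) = -1.750
Iteration 2:
  α = (5 - (-1)·0.000 - (1)·-1.750) / (6) = 1.125
  β = (10 - (2)·1.125 - (3)·-1.750) / (6) = 2.167
  γ = (-12 - (4)·1.125 - (3)·2.167) / (8) = -2.875

2.167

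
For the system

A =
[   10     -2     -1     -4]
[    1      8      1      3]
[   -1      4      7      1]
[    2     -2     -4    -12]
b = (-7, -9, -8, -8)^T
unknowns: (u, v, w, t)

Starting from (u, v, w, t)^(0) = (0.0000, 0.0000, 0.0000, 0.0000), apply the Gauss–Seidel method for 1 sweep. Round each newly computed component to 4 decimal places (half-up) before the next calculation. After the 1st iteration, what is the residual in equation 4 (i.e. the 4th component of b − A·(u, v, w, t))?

Iteration 1:
  u = (-7 - (-2)·0.0000 - (-1)·0.0000 - (-4)·0.0000) / (10) = -0.7000
  v = (-9 - (1)·-0.7000 - (1)·0.0000 - (3)·0.0000) / (8) = -1.0375
  w = (-8 - (-1)·-0.7000 - (4)·-1.0375 - (1)·0.0000) / (7) = -0.6500
  t = (-8 - (2)·-0.7000 - (-2)·-1.0375 - (-4)·-0.6500) / (-12) = 0.9396
Residual b − A·x = (1.0334, -2.1688, -0.9396, 0.0002)

0.0002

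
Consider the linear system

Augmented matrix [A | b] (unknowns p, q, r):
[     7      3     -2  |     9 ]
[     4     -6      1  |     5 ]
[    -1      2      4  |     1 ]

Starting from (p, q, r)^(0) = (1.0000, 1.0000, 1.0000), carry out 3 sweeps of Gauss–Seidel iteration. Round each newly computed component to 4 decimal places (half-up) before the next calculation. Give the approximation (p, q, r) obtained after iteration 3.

(1.3584, 0.1574, 0.5109)

Iteration 1:
  p = (9 - (3)·1.0000 - (-2)·1.0000) / (7) = 1.1429
  q = (5 - (4)·1.1429 - (1)·1.0000) / (-6) = 0.0953
  r = (1 - (-1)·1.1429 - (2)·0.0953) / (4) = 0.4881
Iteration 2:
  p = (9 - (3)·0.0953 - (-2)·0.4881) / (7) = 1.3843
  q = (5 - (4)·1.3843 - (1)·0.4881) / (-6) = 0.1709
  r = (1 - (-1)·1.3843 - (2)·0.1709) / (4) = 0.5106
Iteration 3:
  p = (9 - (3)·0.1709 - (-2)·0.5106) / (7) = 1.3584
  q = (5 - (4)·1.3584 - (1)·0.5106) / (-6) = 0.1574
  r = (1 - (-1)·1.3584 - (2)·0.1574) / (4) = 0.5109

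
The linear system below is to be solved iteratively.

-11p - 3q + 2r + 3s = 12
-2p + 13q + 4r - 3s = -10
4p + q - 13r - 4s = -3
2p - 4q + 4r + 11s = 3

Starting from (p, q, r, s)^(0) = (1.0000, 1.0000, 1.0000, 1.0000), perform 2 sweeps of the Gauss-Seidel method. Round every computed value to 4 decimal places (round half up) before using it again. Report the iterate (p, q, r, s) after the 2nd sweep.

Iteration 1:
  p = (12 - (-3)·1.0000 - (2)·1.0000 - (3)·1.0000) / (-11) = -0.9091
  q = (-10 - (-2)·-0.9091 - (4)·1.0000 - (-3)·1.0000) / (13) = -0.9860
  r = (-3 - (4)·-0.9091 - (1)·-0.9860 - (-4)·1.0000) / (-13) = -0.4325
  s = (3 - (2)·-0.9091 - (-4)·-0.9860 - (4)·-0.4325) / (11) = 0.2367
Iteration 2:
  p = (12 - (-3)·-0.9860 - (2)·-0.4325 - (3)·0.2367) / (-11) = -0.8361
  q = (-10 - (-2)·-0.8361 - (4)·-0.4325 - (-3)·0.2367) / (13) = -0.7102
  r = (-3 - (4)·-0.8361 - (1)·-0.7102 - (-4)·0.2367) / (-13) = -0.1540
  s = (3 - (2)·-0.8361 - (-4)·-0.7102 - (4)·-0.1540) / (11) = 0.2225

(-0.8361, -0.7102, -0.1540, 0.2225)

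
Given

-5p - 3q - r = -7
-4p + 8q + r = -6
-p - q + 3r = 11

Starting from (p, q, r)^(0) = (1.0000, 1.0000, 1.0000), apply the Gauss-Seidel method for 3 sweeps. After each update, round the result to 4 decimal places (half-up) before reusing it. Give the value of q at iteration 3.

Iteration 1:
  p = (-7 - (-3)·1.0000 - (-1)·1.0000) / (-5) = 0.6000
  q = (-6 - (-4)·0.6000 - (1)·1.0000) / (8) = -0.5750
  r = (11 - (-1)·0.6000 - (-1)·-0.5750) / (3) = 3.6750
Iteration 2:
  p = (-7 - (-3)·-0.5750 - (-1)·3.6750) / (-5) = 1.0100
  q = (-6 - (-4)·1.0100 - (1)·3.6750) / (8) = -0.7044
  r = (11 - (-1)·1.0100 - (-1)·-0.7044) / (3) = 3.7685
Iteration 3:
  p = (-7 - (-3)·-0.7044 - (-1)·3.7685) / (-5) = 1.0689
  q = (-6 - (-4)·1.0689 - (1)·3.7685) / (8) = -0.6866
  r = (11 - (-1)·1.0689 - (-1)·-0.6866) / (3) = 3.7941

-0.6866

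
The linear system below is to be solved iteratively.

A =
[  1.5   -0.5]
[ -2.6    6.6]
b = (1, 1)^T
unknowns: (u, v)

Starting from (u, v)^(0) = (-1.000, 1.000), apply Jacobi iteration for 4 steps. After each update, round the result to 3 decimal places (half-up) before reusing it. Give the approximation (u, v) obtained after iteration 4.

Iteration 1:
  u = (1 - (-0.5)·1.000) / (1.5) = 1.000
  v = (1 - (-2.6)·-1.000) / (6.6) = -0.242
Iteration 2:
  u = (1 - (-0.5)·-0.242) / (1.5) = 0.586
  v = (1 - (-2.6)·1.000) / (6.6) = 0.545
Iteration 3:
  u = (1 - (-0.5)·0.545) / (1.5) = 0.848
  v = (1 - (-2.6)·0.586) / (6.6) = 0.382
Iteration 4:
  u = (1 - (-0.5)·0.382) / (1.5) = 0.794
  v = (1 - (-2.6)·0.848) / (6.6) = 0.486

(0.794, 0.486)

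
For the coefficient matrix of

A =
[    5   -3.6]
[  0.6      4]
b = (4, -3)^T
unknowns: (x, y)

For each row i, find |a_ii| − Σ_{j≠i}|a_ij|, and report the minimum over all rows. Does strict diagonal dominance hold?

row 1: |5| − (3.6) = 1.4
row 2: |4| − (0.6) = 3.4
minimum over rows = 1.4 → strictly diagonally dominant (convergence guaranteed)

1.4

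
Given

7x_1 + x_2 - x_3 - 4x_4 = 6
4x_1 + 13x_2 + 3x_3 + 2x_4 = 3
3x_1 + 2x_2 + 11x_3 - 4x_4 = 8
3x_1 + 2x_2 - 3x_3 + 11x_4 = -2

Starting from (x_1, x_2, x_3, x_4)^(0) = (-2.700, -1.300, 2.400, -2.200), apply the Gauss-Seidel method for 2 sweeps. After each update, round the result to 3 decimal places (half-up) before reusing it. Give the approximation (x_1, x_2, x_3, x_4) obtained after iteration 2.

(0.708, 0.074, 0.433, -0.270)

Iteration 1:
  x_1 = (6 - (1)·-1.300 - (-1)·2.400 - (-4)·-2.200) / (7) = 0.129
  x_2 = (3 - (4)·0.129 - (3)·2.400 - (2)·-2.200) / (13) = -0.024
  x_3 = (8 - (3)·0.129 - (2)·-0.024 - (-4)·-2.200) / (11) = -0.104
  x_4 = (-2 - (3)·0.129 - (2)·-0.024 - (-3)·-0.104) / (11) = -0.241
Iteration 2:
  x_1 = (6 - (1)·-0.024 - (-1)·-0.104 - (-4)·-0.241) / (7) = 0.708
  x_2 = (3 - (4)·0.708 - (3)·-0.104 - (2)·-0.241) / (13) = 0.074
  x_3 = (8 - (3)·0.708 - (2)·0.074 - (-4)·-0.241) / (11) = 0.433
  x_4 = (-2 - (3)·0.708 - (2)·0.074 - (-3)·0.433) / (11) = -0.270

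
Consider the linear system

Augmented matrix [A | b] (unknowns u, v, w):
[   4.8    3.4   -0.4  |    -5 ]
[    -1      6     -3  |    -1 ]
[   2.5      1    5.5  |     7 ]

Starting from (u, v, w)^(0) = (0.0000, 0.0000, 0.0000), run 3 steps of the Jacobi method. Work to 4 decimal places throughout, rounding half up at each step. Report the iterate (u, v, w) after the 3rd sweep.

Iteration 1:
  u = (-5 - (3.4)·0.0000 - (-0.4)·0.0000) / (4.8) = -1.0417
  v = (-1 - (-1)·0.0000 - (-3)·0.0000) / (6) = -0.1667
  w = (7 - (2.5)·0.0000 - (1)·0.0000) / (5.5) = 1.2727
Iteration 2:
  u = (-5 - (3.4)·-0.1667 - (-0.4)·1.2727) / (4.8) = -0.8175
  v = (-1 - (-1)·-1.0417 - (-3)·1.2727) / (6) = 0.2961
  w = (7 - (2.5)·-1.0417 - (1)·-0.1667) / (5.5) = 1.7765
Iteration 3:
  u = (-5 - (3.4)·0.2961 - (-0.4)·1.7765) / (4.8) = -1.1034
  v = (-1 - (-1)·-0.8175 - (-3)·1.7765) / (6) = 0.5853
  w = (7 - (2.5)·-0.8175 - (1)·0.2961) / (5.5) = 1.5905

(-1.1034, 0.5853, 1.5905)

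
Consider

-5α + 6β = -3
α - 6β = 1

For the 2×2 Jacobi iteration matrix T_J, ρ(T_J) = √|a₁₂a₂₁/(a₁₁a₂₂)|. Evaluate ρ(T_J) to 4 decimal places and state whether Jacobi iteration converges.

a₁₂a₂₁/(a₁₁a₂₂) = (6)·(1) / ((-5)·(-6)) = 0.200000
ρ = √|0.200000| = √0.200000 = 0.4472
ρ < 1, so Jacobi converges

0.4472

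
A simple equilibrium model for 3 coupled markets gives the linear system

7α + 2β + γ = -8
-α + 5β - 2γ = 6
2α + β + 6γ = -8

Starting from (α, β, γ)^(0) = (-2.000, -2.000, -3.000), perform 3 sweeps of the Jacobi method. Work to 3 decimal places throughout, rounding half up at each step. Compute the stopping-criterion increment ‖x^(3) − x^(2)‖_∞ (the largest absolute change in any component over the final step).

0.522

Iteration 1:
  α = (-8 - (2)·-2.000 - (1)·-3.000) / (7) = -0.143
  β = (6 - (-1)·-2.000 - (-2)·-3.000) / (5) = -0.400
  γ = (-8 - (2)·-2.000 - (1)·-2.000) / (6) = -0.333
Iteration 2:
  α = (-8 - (2)·-0.400 - (1)·-0.333) / (7) = -0.981
  β = (6 - (-1)·-0.143 - (-2)·-0.333) / (5) = 1.038
  γ = (-8 - (2)·-0.143 - (1)·-0.400) / (6) = -1.219
Iteration 3:
  α = (-8 - (2)·1.038 - (1)·-1.219) / (7) = -1.265
  β = (6 - (-1)·-0.981 - (-2)·-1.219) / (5) = 0.516
  γ = (-8 - (2)·-0.981 - (1)·1.038) / (6) = -1.179
Change: (-0.284, -0.522, 0.040) → max |·| = 0.522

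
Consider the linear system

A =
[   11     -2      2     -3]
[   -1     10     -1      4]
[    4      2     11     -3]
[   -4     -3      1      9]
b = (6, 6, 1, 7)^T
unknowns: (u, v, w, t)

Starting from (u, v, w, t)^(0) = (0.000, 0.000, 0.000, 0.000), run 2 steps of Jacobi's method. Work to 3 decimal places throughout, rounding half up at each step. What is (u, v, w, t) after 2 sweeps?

(0.850, 0.352, -0.004, 1.210)

Iteration 1:
  u = (6 - (-2)·0.000 - (2)·0.000 - (-3)·0.000) / (11) = 0.545
  v = (6 - (-1)·0.000 - (-1)·0.000 - (4)·0.000) / (10) = 0.600
  w = (1 - (4)·0.000 - (2)·0.000 - (-3)·0.000) / (11) = 0.091
  t = (7 - (-4)·0.000 - (-3)·0.000 - (1)·0.000) / (9) = 0.778
Iteration 2:
  u = (6 - (-2)·0.600 - (2)·0.091 - (-3)·0.778) / (11) = 0.850
  v = (6 - (-1)·0.545 - (-1)·0.091 - (4)·0.778) / (10) = 0.352
  w = (1 - (4)·0.545 - (2)·0.600 - (-3)·0.778) / (11) = -0.004
  t = (7 - (-4)·0.545 - (-3)·0.600 - (1)·0.091) / (9) = 1.210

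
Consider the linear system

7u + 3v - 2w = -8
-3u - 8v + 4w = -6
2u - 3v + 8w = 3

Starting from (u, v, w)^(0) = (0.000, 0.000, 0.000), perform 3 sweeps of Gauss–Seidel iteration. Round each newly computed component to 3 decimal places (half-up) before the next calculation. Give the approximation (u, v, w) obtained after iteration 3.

Iteration 1:
  u = (-8 - (3)·0.000 - (-2)·0.000) / (7) = -1.143
  v = (-6 - (-3)·-1.143 - (4)·0.000) / (-8) = 1.179
  w = (3 - (2)·-1.143 - (-3)·1.179) / (8) = 1.103
Iteration 2:
  u = (-8 - (3)·1.179 - (-2)·1.103) / (7) = -1.333
  v = (-6 - (-3)·-1.333 - (4)·1.103) / (-8) = 1.801
  w = (3 - (2)·-1.333 - (-3)·1.801) / (8) = 1.384
Iteration 3:
  u = (-8 - (3)·1.801 - (-2)·1.384) / (7) = -1.519
  v = (-6 - (-3)·-1.519 - (4)·1.384) / (-8) = 2.012
  w = (3 - (2)·-1.519 - (-3)·2.012) / (8) = 1.509

(-1.519, 2.012, 1.509)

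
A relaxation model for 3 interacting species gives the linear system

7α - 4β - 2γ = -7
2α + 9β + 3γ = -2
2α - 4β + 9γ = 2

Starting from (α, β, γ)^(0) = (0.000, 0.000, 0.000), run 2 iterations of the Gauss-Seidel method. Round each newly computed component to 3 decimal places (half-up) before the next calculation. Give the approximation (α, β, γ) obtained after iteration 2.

(-0.873, -0.176, 0.338)

Iteration 1:
  α = (-7 - (-4)·0.000 - (-2)·0.000) / (7) = -1.000
  β = (-2 - (2)·-1.000 - (3)·0.000) / (9) = 0.000
  γ = (2 - (2)·-1.000 - (-4)·0.000) / (9) = 0.444
Iteration 2:
  α = (-7 - (-4)·0.000 - (-2)·0.444) / (7) = -0.873
  β = (-2 - (2)·-0.873 - (3)·0.444) / (9) = -0.176
  γ = (2 - (2)·-0.873 - (-4)·-0.176) / (9) = 0.338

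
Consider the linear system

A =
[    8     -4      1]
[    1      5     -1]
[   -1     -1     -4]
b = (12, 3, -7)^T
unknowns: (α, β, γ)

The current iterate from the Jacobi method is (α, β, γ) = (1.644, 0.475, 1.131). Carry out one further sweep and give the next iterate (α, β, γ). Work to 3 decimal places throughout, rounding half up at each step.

One sweep:
  α = (12 - (-4)·0.475 - (1)·1.131) / (8) = 1.596
  β = (3 - (1)·1.644 - (-1)·1.131) / (5) = 0.497
  γ = (-7 - (-1)·1.644 - (-1)·0.475) / (-4) = 1.220

(1.596, 0.497, 1.220)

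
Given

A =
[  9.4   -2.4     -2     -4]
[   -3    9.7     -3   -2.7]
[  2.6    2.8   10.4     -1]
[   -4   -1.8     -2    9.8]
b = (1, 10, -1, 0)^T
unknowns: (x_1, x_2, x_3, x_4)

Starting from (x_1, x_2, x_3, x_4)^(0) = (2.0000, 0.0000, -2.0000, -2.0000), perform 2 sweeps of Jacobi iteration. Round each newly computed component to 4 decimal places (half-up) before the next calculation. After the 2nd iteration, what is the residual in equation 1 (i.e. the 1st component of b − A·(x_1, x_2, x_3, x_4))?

Iteration 1:
  x_1 = (1 - (-2.4)·0.0000 - (-2)·-2.0000 - (-4)·-2.0000) / (9.4) = -1.1702
  x_2 = (10 - (-3)·2.0000 - (-3)·-2.0000 - (-2.7)·-2.0000) / (9.7) = 0.4742
  x_3 = (-1 - (2.6)·2.0000 - (2.8)·0.0000 - (-1)·-2.0000) / (10.4) = -0.7885
  x_4 = (0 - (-4)·2.0000 - (-1.8)·0.0000 - (-2)·-2.0000) / (9.8) = 0.4082
Iteration 2:
  x_1 = (1 - (-2.4)·0.4742 - (-2)·-0.7885 - (-4)·0.4082) / (9.4) = 0.2334
  x_2 = (10 - (-3)·-1.1702 - (-3)·-0.7885 - (-2.7)·0.4082) / (9.7) = 0.5388
  x_3 = (-1 - (2.6)·-1.1702 - (2.8)·0.4742 - (-1)·0.4082) / (10.4) = 0.1080
  x_4 = (0 - (-4)·-1.1702 - (-1.8)·0.4742 - (-2)·-0.7885) / (9.8) = -0.5515
Residual b − A·x = (-1.8908, 4.3088, -4.7902, 7.5241)

-1.8908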